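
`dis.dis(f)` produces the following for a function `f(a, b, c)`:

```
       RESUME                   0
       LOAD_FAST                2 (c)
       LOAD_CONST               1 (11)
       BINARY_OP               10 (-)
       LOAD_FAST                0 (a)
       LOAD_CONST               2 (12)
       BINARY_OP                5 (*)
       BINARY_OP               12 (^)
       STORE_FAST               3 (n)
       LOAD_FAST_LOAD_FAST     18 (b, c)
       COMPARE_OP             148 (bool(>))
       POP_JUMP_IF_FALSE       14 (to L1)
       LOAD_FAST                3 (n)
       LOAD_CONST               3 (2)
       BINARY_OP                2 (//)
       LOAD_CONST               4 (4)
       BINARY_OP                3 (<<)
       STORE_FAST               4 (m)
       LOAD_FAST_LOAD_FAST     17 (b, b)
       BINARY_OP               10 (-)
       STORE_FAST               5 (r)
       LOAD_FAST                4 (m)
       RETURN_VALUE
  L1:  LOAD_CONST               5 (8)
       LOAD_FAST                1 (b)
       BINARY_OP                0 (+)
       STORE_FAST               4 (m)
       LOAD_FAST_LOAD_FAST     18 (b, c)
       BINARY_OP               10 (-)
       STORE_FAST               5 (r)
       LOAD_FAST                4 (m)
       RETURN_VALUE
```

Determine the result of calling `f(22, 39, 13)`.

2128

LOAD_FAST c → push 13. Stack: [13]
LOAD_CONST → push 11. Stack: [13, 11]
BINARY_OP - → 13 - 11 = 2. Stack: [2]
LOAD_FAST a → push 22. Stack: [2, 22]
LOAD_CONST → push 12. Stack: [2, 22, 12]
BINARY_OP * → 22 * 12 = 264. Stack: [2, 264]
BINARY_OP ^ → 2 ^ 264 = 266. Stack: [266]
STORE_FAST n → n=266. Stack: []
LOAD_FAST_LOAD_FAST b,c → push 39,13. Stack: [39, 13]
COMPARE_OP bool(>) → 39 vs 13 = True. Stack: [True]
POP_JUMP_IF_FALSE → pop True; no jump. Stack: []
LOAD_FAST n → push 266. Stack: [266]
LOAD_CONST → push 2. Stack: [266, 2]
BINARY_OP // → 266 // 2 = 133. Stack: [133]
LOAD_CONST → push 4. Stack: [133, 4]
BINARY_OP << → 133 << 4 = 2128. Stack: [2128]
STORE_FAST m → m=2128. Stack: []
LOAD_FAST_LOAD_FAST b,b → push 39,39. Stack: [39, 39]
BINARY_OP - → 39 - 39 = 0. Stack: [0]
STORE_FAST r → r=0. Stack: []
LOAD_FAST m → push 2128. Stack: [2128]
RETURN_VALUE → return 2128.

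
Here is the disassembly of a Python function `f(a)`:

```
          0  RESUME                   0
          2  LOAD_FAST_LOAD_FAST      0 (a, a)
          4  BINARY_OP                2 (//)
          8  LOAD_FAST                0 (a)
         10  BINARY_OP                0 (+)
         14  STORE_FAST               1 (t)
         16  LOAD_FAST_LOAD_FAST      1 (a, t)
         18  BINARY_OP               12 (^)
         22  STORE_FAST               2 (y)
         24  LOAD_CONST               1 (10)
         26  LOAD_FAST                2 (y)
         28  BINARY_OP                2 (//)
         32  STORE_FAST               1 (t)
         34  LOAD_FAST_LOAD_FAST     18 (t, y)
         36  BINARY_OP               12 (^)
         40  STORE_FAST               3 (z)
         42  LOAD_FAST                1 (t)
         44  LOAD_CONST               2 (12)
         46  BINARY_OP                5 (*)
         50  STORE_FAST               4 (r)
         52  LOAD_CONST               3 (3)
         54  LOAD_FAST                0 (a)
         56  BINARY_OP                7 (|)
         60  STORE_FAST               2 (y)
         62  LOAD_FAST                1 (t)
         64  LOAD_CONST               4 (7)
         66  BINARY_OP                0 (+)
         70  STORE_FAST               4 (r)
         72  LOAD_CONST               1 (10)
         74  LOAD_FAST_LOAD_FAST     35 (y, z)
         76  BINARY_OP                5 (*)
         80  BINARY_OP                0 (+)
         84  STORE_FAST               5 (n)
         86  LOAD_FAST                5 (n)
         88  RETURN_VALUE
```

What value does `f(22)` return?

263

LOAD_FAST_LOAD_FAST a,a → push 22,22. Stack: [22, 22]
BINARY_OP // → 22 // 22 = 1. Stack: [1]
LOAD_FAST a → push 22. Stack: [1, 22]
BINARY_OP + → 1 + 22 = 23. Stack: [23]
STORE_FAST t → t=23. Stack: []
LOAD_FAST_LOAD_FAST a,t → push 22,23. Stack: [22, 23]
BINARY_OP ^ → 22 ^ 23 = 1. Stack: [1]
STORE_FAST y → y=1. Stack: []
LOAD_CONST → push 10. Stack: [10]
LOAD_FAST y → push 1. Stack: [10, 1]
BINARY_OP // → 10 // 1 = 10. Stack: [10]
STORE_FAST t → t=10. Stack: []
LOAD_FAST_LOAD_FAST t,y → push 10,1. Stack: [10, 1]
BINARY_OP ^ → 10 ^ 1 = 11. Stack: [11]
STORE_FAST z → z=11. Stack: []
LOAD_FAST t → push 10. Stack: [10]
LOAD_CONST → push 12. Stack: [10, 12]
BINARY_OP * → 10 * 12 = 120. Stack: [120]
STORE_FAST r → r=120. Stack: []
LOAD_CONST → push 3. Stack: [3]
LOAD_FAST a → push 22. Stack: [3, 22]
BINARY_OP | → 3 | 22 = 23. Stack: [23]
STORE_FAST y → y=23. Stack: []
LOAD_FAST t → push 10. Stack: [10]
LOAD_CONST → push 7. Stack: [10, 7]
BINARY_OP + → 10 + 7 = 17. Stack: [17]
STORE_FAST r → r=17. Stack: []
LOAD_CONST → push 10. Stack: [10]
LOAD_FAST_LOAD_FAST y,z → push 23,11. Stack: [10, 23, 11]
BINARY_OP * → 23 * 11 = 253. Stack: [10, 253]
BINARY_OP + → 10 + 253 = 263. Stack: [263]
STORE_FAST n → n=263. Stack: []
LOAD_FAST n → push 263. Stack: [263]
RETURN_VALUE → return 263.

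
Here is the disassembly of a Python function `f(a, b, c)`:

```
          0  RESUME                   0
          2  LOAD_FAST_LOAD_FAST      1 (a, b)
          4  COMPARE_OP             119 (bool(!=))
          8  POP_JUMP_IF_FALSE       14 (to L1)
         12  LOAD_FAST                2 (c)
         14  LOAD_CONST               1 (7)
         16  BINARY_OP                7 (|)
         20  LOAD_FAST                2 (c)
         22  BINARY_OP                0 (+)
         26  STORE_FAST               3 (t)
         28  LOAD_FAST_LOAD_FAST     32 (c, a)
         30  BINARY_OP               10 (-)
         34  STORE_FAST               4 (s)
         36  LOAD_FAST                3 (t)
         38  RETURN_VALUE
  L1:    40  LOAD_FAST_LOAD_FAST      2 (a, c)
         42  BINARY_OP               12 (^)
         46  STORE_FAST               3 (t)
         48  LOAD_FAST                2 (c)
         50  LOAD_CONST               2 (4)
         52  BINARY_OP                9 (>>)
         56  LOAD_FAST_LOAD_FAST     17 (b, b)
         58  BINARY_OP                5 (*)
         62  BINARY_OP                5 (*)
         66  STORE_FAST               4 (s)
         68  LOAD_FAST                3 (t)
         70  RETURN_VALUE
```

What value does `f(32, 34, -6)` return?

-7

LOAD_FAST_LOAD_FAST a,b → push 32,34. Stack: [32, 34]
COMPARE_OP bool(!=) → 32 vs 34 = True. Stack: [True]
POP_JUMP_IF_FALSE → pop True; no jump. Stack: []
LOAD_FAST c → push -6. Stack: [-6]
LOAD_CONST → push 7. Stack: [-6, 7]
BINARY_OP | → -6 | 7 = -1. Stack: [-1]
LOAD_FAST c → push -6. Stack: [-1, -6]
BINARY_OP + → -1 + -6 = -7. Stack: [-7]
STORE_FAST t → t=-7. Stack: []
LOAD_FAST_LOAD_FAST c,a → push -6,32. Stack: [-6, 32]
BINARY_OP - → -6 - 32 = -38. Stack: [-38]
STORE_FAST s → s=-38. Stack: []
LOAD_FAST t → push -7. Stack: [-7]
RETURN_VALUE → return -7.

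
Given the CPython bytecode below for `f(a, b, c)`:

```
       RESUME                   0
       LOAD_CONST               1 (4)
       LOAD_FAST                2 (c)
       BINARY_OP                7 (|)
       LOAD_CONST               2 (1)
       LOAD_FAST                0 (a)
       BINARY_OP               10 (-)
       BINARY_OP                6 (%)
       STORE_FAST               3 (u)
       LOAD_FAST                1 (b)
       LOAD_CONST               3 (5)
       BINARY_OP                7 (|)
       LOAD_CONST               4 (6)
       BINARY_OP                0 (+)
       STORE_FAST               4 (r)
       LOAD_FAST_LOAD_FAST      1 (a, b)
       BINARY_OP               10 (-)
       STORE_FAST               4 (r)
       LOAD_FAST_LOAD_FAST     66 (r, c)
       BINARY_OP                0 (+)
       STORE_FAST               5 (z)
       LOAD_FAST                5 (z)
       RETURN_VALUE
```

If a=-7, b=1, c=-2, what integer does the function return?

-10

LOAD_CONST → push 4. Stack: [4]
LOAD_FAST c → push -2. Stack: [4, -2]
BINARY_OP | → 4 | -2 = -2. Stack: [-2]
LOAD_CONST → push 1. Stack: [-2, 1]
LOAD_FAST a → push -7. Stack: [-2, 1, -7]
BINARY_OP - → 1 - -7 = 8. Stack: [-2, 8]
BINARY_OP % → -2 % 8 = 6. Stack: [6]
STORE_FAST u → u=6. Stack: []
LOAD_FAST b → push 1. Stack: [1]
LOAD_CONST → push 5. Stack: [1, 5]
BINARY_OP | → 1 | 5 = 5. Stack: [5]
LOAD_CONST → push 6. Stack: [5, 6]
BINARY_OP + → 5 + 6 = 11. Stack: [11]
STORE_FAST r → r=11. Stack: []
LOAD_FAST_LOAD_FAST a,b → push -7,1. Stack: [-7, 1]
BINARY_OP - → -7 - 1 = -8. Stack: [-8]
STORE_FAST r → r=-8. Stack: []
LOAD_FAST_LOAD_FAST r,c → push -8,-2. Stack: [-8, -2]
BINARY_OP + → -8 + -2 = -10. Stack: [-10]
STORE_FAST z → z=-10. Stack: []
LOAD_FAST z → push -10. Stack: [-10]
RETURN_VALUE → return -10.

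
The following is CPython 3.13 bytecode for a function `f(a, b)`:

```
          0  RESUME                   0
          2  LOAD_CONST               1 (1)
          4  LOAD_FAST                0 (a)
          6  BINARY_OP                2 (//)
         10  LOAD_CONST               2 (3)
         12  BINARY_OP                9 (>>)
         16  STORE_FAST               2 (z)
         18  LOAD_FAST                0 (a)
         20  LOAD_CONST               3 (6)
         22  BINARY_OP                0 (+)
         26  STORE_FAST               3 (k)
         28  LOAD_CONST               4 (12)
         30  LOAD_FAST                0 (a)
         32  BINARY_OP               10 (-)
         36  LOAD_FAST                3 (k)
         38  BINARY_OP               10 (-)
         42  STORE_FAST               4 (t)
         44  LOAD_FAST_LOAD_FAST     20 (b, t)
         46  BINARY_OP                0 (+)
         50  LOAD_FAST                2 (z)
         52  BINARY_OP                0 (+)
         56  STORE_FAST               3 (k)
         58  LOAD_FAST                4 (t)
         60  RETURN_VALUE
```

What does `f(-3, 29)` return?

LOAD_CONST → push 1. Stack: [1]
LOAD_FAST a → push -3. Stack: [1, -3]
BINARY_OP // → 1 // -3 = -1. Stack: [-1]
LOAD_CONST → push 3. Stack: [-1, 3]
BINARY_OP >> → -1 >> 3 = -1. Stack: [-1]
STORE_FAST z → z=-1. Stack: []
LOAD_FAST a → push -3. Stack: [-3]
LOAD_CONST → push 6. Stack: [-3, 6]
BINARY_OP + → -3 + 6 = 3. Stack: [3]
STORE_FAST k → k=3. Stack: []
LOAD_CONST → push 12. Stack: [12]
LOAD_FAST a → push -3. Stack: [12, -3]
BINARY_OP - → 12 - -3 = 15. Stack: [15]
LOAD_FAST k → push 3. Stack: [15, 3]
BINARY_OP - → 15 - 3 = 12. Stack: [12]
STORE_FAST t → t=12. Stack: []
LOAD_FAST_LOAD_FAST b,t → push 29,12. Stack: [29, 12]
BINARY_OP + → 29 + 12 = 41. Stack: [41]
LOAD_FAST z → push -1. Stack: [41, -1]
BINARY_OP + → 41 + -1 = 40. Stack: [40]
STORE_FAST k → k=40. Stack: []
LOAD_FAST t → push 12. Stack: [12]
RETURN_VALUE → return 12.

12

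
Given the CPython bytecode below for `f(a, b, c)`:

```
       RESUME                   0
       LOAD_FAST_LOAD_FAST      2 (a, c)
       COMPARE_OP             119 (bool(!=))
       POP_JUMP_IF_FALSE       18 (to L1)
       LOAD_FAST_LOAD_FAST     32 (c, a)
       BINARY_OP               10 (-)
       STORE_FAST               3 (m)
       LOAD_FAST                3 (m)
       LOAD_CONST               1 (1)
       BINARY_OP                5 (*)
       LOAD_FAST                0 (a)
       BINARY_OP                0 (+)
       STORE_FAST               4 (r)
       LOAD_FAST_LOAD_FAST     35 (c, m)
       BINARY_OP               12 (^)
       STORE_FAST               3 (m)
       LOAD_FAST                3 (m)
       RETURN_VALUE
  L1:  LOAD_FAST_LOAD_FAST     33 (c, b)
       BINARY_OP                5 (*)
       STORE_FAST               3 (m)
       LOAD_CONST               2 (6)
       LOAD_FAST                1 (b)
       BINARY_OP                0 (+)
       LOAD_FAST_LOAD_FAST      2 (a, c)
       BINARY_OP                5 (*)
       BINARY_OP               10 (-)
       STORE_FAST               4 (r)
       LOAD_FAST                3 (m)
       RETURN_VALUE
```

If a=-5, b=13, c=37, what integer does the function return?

15

LOAD_FAST_LOAD_FAST a,c → push -5,37. Stack: [-5, 37]
COMPARE_OP bool(!=) → -5 vs 37 = True. Stack: [True]
POP_JUMP_IF_FALSE → pop True; no jump. Stack: []
LOAD_FAST_LOAD_FAST c,a → push 37,-5. Stack: [37, -5]
BINARY_OP - → 37 - -5 = 42. Stack: [42]
STORE_FAST m → m=42. Stack: []
LOAD_FAST m → push 42. Stack: [42]
LOAD_CONST → push 1. Stack: [42, 1]
BINARY_OP * → 42 * 1 = 42. Stack: [42]
LOAD_FAST a → push -5. Stack: [42, -5]
BINARY_OP + → 42 + -5 = 37. Stack: [37]
STORE_FAST r → r=37. Stack: []
LOAD_FAST_LOAD_FAST c,m → push 37,42. Stack: [37, 42]
BINARY_OP ^ → 37 ^ 42 = 15. Stack: [15]
STORE_FAST m → m=15. Stack: []
LOAD_FAST m → push 15. Stack: [15]
RETURN_VALUE → return 15.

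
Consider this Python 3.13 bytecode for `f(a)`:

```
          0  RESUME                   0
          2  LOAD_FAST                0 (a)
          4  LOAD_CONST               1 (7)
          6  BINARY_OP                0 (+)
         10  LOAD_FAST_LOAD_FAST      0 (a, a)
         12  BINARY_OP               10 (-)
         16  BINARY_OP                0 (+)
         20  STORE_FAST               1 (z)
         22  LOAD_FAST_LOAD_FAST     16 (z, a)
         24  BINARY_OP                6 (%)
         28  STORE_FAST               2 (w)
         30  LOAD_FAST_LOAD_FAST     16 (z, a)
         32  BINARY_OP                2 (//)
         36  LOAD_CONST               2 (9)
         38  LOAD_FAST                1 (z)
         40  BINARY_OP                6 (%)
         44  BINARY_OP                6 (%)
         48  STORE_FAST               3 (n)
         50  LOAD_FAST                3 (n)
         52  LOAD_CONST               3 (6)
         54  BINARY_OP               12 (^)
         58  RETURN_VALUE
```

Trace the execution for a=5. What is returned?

4

LOAD_FAST a → push 5. Stack: [5]
LOAD_CONST → push 7. Stack: [5, 7]
BINARY_OP + → 5 + 7 = 12. Stack: [12]
LOAD_FAST_LOAD_FAST a,a → push 5,5. Stack: [12, 5, 5]
BINARY_OP - → 5 - 5 = 0. Stack: [12, 0]
BINARY_OP + → 12 + 0 = 12. Stack: [12]
STORE_FAST z → z=12. Stack: []
LOAD_FAST_LOAD_FAST z,a → push 12,5. Stack: [12, 5]
BINARY_OP % → 12 % 5 = 2. Stack: [2]
STORE_FAST w → w=2. Stack: []
LOAD_FAST_LOAD_FAST z,a → push 12,5. Stack: [12, 5]
BINARY_OP // → 12 // 5 = 2. Stack: [2]
LOAD_CONST → push 9. Stack: [2, 9]
LOAD_FAST z → push 12. Stack: [2, 9, 12]
BINARY_OP % → 9 % 12 = 9. Stack: [2, 9]
BINARY_OP % → 2 % 9 = 2. Stack: [2]
STORE_FAST n → n=2. Stack: []
LOAD_FAST n → push 2. Stack: [2]
LOAD_CONST → push 6. Stack: [2, 6]
BINARY_OP ^ → 2 ^ 6 = 4. Stack: [4]
RETURN_VALUE → return 4.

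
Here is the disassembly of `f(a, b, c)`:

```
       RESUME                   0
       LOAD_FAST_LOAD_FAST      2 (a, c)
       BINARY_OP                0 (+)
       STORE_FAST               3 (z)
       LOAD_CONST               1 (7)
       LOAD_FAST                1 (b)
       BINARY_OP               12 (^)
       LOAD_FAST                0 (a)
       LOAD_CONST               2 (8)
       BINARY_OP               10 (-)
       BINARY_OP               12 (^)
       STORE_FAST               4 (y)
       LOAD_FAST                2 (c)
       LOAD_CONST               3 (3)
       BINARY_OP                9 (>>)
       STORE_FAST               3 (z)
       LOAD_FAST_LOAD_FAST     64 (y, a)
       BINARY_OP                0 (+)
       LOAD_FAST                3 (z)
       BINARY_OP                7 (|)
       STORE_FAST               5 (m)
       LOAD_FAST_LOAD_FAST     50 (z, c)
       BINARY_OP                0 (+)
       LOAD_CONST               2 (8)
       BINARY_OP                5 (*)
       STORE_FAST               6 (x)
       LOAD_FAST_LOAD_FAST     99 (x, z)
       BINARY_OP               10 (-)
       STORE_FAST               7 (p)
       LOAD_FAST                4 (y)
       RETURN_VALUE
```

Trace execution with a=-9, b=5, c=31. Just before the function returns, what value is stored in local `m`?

-25

LOAD_FAST_LOAD_FAST a,c → push -9,31. Stack: [-9, 31]
BINARY_OP + → -9 + 31 = 22. Stack: [22]
STORE_FAST z → z=22. Stack: []
LOAD_CONST → push 7. Stack: [7]
LOAD_FAST b → push 5. Stack: [7, 5]
BINARY_OP ^ → 7 ^ 5 = 2. Stack: [2]
LOAD_FAST a → push -9. Stack: [2, -9]
LOAD_CONST → push 8. Stack: [2, -9, 8]
BINARY_OP - → -9 - 8 = -17. Stack: [2, -17]
BINARY_OP ^ → 2 ^ -17 = -19. Stack: [-19]
STORE_FAST y → y=-19. Stack: []
LOAD_FAST c → push 31. Stack: [31]
LOAD_CONST → push 3. Stack: [31, 3]
BINARY_OP >> → 31 >> 3 = 3. Stack: [3]
STORE_FAST z → z=3. Stack: []
LOAD_FAST_LOAD_FAST y,a → push -19,-9. Stack: [-19, -9]
BINARY_OP + → -19 + -9 = -28. Stack: [-28]
LOAD_FAST z → push 3. Stack: [-28, 3]
BINARY_OP | → -28 | 3 = -25. Stack: [-25]
STORE_FAST m → m=-25. Stack: []
LOAD_FAST_LOAD_FAST z,c → push 3,31. Stack: [3, 31]
BINARY_OP + → 3 + 31 = 34. Stack: [34]
LOAD_CONST → push 8. Stack: [34, 8]
BINARY_OP * → 34 * 8 = 272. Stack: [272]
STORE_FAST x → x=272. Stack: []
LOAD_FAST_LOAD_FAST x,z → push 272,3. Stack: [272, 3]
BINARY_OP - → 272 - 3 = 269. Stack: [269]
STORE_FAST p → p=269. Stack: []
LOAD_FAST y → push -19. Stack: [-19]
RETURN_VALUE → return -19.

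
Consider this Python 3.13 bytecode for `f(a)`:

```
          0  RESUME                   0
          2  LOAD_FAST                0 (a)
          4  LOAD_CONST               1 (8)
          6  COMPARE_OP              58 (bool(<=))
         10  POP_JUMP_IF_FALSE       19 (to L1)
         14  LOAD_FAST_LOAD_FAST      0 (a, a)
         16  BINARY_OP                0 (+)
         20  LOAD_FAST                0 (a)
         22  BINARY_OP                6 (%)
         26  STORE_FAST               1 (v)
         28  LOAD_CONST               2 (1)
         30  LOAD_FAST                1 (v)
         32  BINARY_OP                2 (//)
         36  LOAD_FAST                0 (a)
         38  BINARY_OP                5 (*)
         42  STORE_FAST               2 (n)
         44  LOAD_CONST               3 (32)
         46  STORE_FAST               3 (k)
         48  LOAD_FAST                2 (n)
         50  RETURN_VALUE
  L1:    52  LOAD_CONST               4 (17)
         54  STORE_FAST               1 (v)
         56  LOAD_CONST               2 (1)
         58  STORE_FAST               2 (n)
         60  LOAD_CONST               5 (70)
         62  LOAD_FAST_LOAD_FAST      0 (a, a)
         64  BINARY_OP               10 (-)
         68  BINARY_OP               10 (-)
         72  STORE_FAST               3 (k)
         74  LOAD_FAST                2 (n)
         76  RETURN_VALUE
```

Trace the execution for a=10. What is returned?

1

LOAD_FAST a → push 10. Stack: [10]
LOAD_CONST → push 8. Stack: [10, 8]
COMPARE_OP bool(<=) → 10 vs 8 = False. Stack: [False]
POP_JUMP_IF_FALSE → pop False; jump. Stack: []
LOAD_CONST → push 17. Stack: [17]
STORE_FAST v → v=17. Stack: []
LOAD_CONST → push 1. Stack: [1]
STORE_FAST n → n=1. Stack: []
LOAD_CONST → push 70. Stack: [70]
LOAD_FAST_LOAD_FAST a,a → push 10,10. Stack: [70, 10, 10]
BINARY_OP - → 10 - 10 = 0. Stack: [70, 0]
BINARY_OP - → 70 - 0 = 70. Stack: [70]
STORE_FAST k → k=70. Stack: []
LOAD_FAST n → push 1. Stack: [1]
RETURN_VALUE → return 1.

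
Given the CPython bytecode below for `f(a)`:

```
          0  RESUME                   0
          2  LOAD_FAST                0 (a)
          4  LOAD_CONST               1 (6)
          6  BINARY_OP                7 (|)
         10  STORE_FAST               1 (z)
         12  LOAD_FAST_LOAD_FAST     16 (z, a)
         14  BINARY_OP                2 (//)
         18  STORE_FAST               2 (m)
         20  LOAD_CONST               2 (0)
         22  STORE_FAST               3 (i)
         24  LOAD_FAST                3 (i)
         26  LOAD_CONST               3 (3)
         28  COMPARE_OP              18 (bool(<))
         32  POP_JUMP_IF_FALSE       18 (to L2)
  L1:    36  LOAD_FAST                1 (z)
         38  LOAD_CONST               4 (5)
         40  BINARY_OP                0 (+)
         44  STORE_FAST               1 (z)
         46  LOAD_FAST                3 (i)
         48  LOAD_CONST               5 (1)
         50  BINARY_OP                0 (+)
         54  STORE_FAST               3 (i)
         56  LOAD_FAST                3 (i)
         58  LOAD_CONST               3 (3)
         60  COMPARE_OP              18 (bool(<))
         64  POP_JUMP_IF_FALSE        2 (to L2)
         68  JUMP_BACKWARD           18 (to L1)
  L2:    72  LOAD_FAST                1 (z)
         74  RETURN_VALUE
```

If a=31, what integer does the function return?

46

LOAD_FAST a → push 31. Stack: [31]
LOAD_CONST → push 6. Stack: [31, 6]
BINARY_OP | → 31 | 6 = 31. Stack: [31]
STORE_FAST z → z=31. Stack: []
LOAD_FAST_LOAD_FAST z,a → push 31,31. Stack: [31, 31]
BINARY_OP // → 31 // 31 = 1. Stack: [1]
STORE_FAST m → m=1. Stack: []
LOAD_CONST → push 0. Stack: [0]
STORE_FAST i → i=0. Stack: []
LOAD_FAST i → push 0. Stack: [0]
LOAD_CONST → push 3. Stack: [0, 3]
COMPARE_OP bool(<) → 0 vs 3 = True. Stack: [True]
POP_JUMP_IF_FALSE → pop True; no jump. Stack: []
LOAD_FAST z → push 31. Stack: [31]
LOAD_CONST → push 5. Stack: [31, 5]
BINARY_OP + → 31 + 5 = 36. Stack: [36]
STORE_FAST z → z=36. Stack: []
LOAD_FAST i → push 0. Stack: [0]
LOAD_CONST → push 1. Stack: [0, 1]
BINARY_OP + → 0 + 1 = 1. Stack: [1]
STORE_FAST i → i=1. Stack: []
LOAD_FAST i → push 1. Stack: [1]
LOAD_CONST → push 3. Stack: [1, 3]
COMPARE_OP bool(<) → 1 vs 3 = True. Stack: [True]
POP_JUMP_IF_FALSE → pop True; no jump. Stack: []
LOAD_FAST z → push 36. Stack: [36]
LOAD_CONST → push 5. Stack: [36, 5]
BINARY_OP + → 36 + 5 = 41. Stack: [41]
STORE_FAST z → z=41. Stack: []
LOAD_FAST i → push 1. Stack: [1]
LOAD_CONST → push 1. Stack: [1, 1]
BINARY_OP + → 1 + 1 = 2. Stack: [2]
STORE_FAST i → i=2. Stack: []
LOAD_FAST i → push 2. Stack: [2]
LOAD_CONST → push 3. Stack: [2, 3]
COMPARE_OP bool(<) → 2 vs 3 = True. Stack: [True]
POP_JUMP_IF_FALSE → pop True; no jump. Stack: []
LOAD_FAST z → push 41. Stack: [41]
LOAD_CONST → push 5. Stack: [41, 5]
BINARY_OP + → 41 + 5 = 46. Stack: [46]
STORE_FAST z → z=46. Stack: []
LOAD_FAST i → push 2. Stack: [2]
LOAD_CONST → push 1. Stack: [2, 1]
BINARY_OP + → 2 + 1 = 3. Stack: [3]
STORE_FAST i → i=3. Stack: []
LOAD_FAST i → push 3. Stack: [3]
LOAD_CONST → push 3. Stack: [3, 3]
COMPARE_OP bool(<) → 3 vs 3 = False. Stack: [False]
POP_JUMP_IF_FALSE → pop False; jump. Stack: []
LOAD_FAST z → push 46. Stack: [46]
RETURN_VALUE → return 46.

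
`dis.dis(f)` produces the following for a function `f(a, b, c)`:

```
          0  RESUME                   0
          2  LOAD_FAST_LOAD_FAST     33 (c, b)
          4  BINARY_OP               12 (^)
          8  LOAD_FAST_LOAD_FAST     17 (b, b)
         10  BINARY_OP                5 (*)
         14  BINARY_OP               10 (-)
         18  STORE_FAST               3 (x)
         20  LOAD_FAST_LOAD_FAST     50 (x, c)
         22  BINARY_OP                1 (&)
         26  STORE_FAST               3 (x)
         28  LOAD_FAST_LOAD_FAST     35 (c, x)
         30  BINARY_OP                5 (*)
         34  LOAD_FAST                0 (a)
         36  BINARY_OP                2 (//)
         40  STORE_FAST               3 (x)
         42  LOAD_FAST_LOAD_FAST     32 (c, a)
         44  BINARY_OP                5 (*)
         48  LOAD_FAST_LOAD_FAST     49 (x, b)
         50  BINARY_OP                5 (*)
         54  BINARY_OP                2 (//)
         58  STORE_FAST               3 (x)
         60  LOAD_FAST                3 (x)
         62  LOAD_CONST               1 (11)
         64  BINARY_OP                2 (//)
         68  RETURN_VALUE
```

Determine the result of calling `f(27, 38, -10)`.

-1

LOAD_FAST_LOAD_FAST c,b → push -10,38. Stack: [-10, 38]
BINARY_OP ^ → -10 ^ 38 = -48. Stack: [-48]
LOAD_FAST_LOAD_FAST b,b → push 38,38. Stack: [-48, 38, 38]
BINARY_OP * → 38 * 38 = 1444. Stack: [-48, 1444]
BINARY_OP - → -48 - 1444 = -1492. Stack: [-1492]
STORE_FAST x → x=-1492. Stack: []
LOAD_FAST_LOAD_FAST x,c → push -1492,-10. Stack: [-1492, -10]
BINARY_OP & → -1492 & -10 = -1500. Stack: [-1500]
STORE_FAST x → x=-1500. Stack: []
LOAD_FAST_LOAD_FAST c,x → push -10,-1500. Stack: [-10, -1500]
BINARY_OP * → -10 * -1500 = 15000. Stack: [15000]
LOAD_FAST a → push 27. Stack: [15000, 27]
BINARY_OP // → 15000 // 27 = 555. Stack: [555]
STORE_FAST x → x=555. Stack: []
LOAD_FAST_LOAD_FAST c,a → push -10,27. Stack: [-10, 27]
BINARY_OP * → -10 * 27 = -270. Stack: [-270]
LOAD_FAST_LOAD_FAST x,b → push 555,38. Stack: [-270, 555, 38]
BINARY_OP * → 555 * 38 = 21090. Stack: [-270, 21090]
BINARY_OP // → -270 // 21090 = -1. Stack: [-1]
STORE_FAST x → x=-1. Stack: []
LOAD_FAST x → push -1. Stack: [-1]
LOAD_CONST → push 11. Stack: [-1, 11]
BINARY_OP // → -1 // 11 = -1. Stack: [-1]
RETURN_VALUE → return -1.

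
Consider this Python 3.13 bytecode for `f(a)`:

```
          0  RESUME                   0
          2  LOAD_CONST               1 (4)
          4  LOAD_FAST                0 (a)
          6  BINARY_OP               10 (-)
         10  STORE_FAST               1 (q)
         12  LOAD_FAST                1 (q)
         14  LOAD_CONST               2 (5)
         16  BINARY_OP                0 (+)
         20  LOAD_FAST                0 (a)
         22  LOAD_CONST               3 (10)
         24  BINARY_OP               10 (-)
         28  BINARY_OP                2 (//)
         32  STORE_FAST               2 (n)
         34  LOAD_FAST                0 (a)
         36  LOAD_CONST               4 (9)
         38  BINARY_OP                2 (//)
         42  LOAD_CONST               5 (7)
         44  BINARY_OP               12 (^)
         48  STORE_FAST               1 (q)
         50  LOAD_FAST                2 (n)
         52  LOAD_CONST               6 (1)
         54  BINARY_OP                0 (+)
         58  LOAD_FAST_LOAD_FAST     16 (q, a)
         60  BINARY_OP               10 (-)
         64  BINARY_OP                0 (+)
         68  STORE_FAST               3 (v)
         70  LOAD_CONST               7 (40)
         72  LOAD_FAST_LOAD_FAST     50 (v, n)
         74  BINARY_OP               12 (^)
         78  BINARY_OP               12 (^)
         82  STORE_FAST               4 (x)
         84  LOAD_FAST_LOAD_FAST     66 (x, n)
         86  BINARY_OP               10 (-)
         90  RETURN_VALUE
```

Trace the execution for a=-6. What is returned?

LOAD_CONST → push 4. Stack: [4]
LOAD_FAST a → push -6. Stack: [4, -6]
BINARY_OP - → 4 - -6 = 10. Stack: [10]
STORE_FAST q → q=10. Stack: []
LOAD_FAST q → push 10. Stack: [10]
LOAD_CONST → push 5. Stack: [10, 5]
BINARY_OP + → 10 + 5 = 15. Stack: [15]
LOAD_FAST a → push -6. Stack: [15, -6]
LOAD_CONST → push 10. Stack: [15, -6, 10]
BINARY_OP - → -6 - 10 = -16. Stack: [15, -16]
BINARY_OP // → 15 // -16 = -1. Stack: [-1]
STORE_FAST n → n=-1. Stack: []
LOAD_FAST a → push -6. Stack: [-6]
LOAD_CONST → push 9. Stack: [-6, 9]
BINARY_OP // → -6 // 9 = -1. Stack: [-1]
LOAD_CONST → push 7. Stack: [-1, 7]
BINARY_OP ^ → -1 ^ 7 = -8. Stack: [-8]
STORE_FAST q → q=-8. Stack: []
LOAD_FAST n → push -1. Stack: [-1]
LOAD_CONST → push 1. Stack: [-1, 1]
BINARY_OP + → -1 + 1 = 0. Stack: [0]
LOAD_FAST_LOAD_FAST q,a → push -8,-6. Stack: [0, -8, -6]
BINARY_OP - → -8 - -6 = -2. Stack: [0, -2]
BINARY_OP + → 0 + -2 = -2. Stack: [-2]
STORE_FAST v → v=-2. Stack: []
LOAD_CONST → push 40. Stack: [40]
LOAD_FAST_LOAD_FAST v,n → push -2,-1. Stack: [40, -2, -1]
BINARY_OP ^ → -2 ^ -1 = 1. Stack: [40, 1]
BINARY_OP ^ → 40 ^ 1 = 41. Stack: [41]
STORE_FAST x → x=41. Stack: []
LOAD_FAST_LOAD_FAST x,n → push 41,-1. Stack: [41, -1]
BINARY_OP - → 41 - -1 = 42. Stack: [42]
RETURN_VALUE → return 42.

42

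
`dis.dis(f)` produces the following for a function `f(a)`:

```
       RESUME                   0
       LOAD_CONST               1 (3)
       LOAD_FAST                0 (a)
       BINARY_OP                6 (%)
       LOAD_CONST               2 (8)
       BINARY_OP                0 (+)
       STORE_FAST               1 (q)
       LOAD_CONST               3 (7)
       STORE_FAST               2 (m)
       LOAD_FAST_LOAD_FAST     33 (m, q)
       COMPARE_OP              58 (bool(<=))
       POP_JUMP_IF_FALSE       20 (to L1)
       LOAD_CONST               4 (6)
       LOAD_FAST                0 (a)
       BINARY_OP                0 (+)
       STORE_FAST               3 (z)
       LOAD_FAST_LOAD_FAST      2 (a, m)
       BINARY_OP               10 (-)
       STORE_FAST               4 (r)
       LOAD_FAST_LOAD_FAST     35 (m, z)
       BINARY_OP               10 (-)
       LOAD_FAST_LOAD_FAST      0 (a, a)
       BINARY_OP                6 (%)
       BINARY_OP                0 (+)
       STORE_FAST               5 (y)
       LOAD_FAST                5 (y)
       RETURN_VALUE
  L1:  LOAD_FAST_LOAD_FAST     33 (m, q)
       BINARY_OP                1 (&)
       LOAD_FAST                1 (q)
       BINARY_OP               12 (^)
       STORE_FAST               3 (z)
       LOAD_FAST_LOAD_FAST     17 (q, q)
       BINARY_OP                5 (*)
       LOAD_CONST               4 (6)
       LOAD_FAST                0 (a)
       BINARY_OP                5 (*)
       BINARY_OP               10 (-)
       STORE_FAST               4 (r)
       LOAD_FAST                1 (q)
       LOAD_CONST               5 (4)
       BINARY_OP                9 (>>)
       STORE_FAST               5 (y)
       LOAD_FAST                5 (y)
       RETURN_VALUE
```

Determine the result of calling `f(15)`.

-14

LOAD_CONST → push 3. Stack: [3]
LOAD_FAST a → push 15. Stack: [3, 15]
BINARY_OP % → 3 % 15 = 3. Stack: [3]
LOAD_CONST → push 8. Stack: [3, 8]
BINARY_OP + → 3 + 8 = 11. Stack: [11]
STORE_FAST q → q=11. Stack: []
LOAD_CONST → push 7. Stack: [7]
STORE_FAST m → m=7. Stack: []
LOAD_FAST_LOAD_FAST m,q → push 7,11. Stack: [7, 11]
COMPARE_OP bool(<=) → 7 vs 11 = True. Stack: [True]
POP_JUMP_IF_FALSE → pop True; no jump. Stack: []
LOAD_CONST → push 6. Stack: [6]
LOAD_FAST a → push 15. Stack: [6, 15]
BINARY_OP + → 6 + 15 = 21. Stack: [21]
STORE_FAST z → z=21. Stack: []
LOAD_FAST_LOAD_FAST a,m → push 15,7. Stack: [15, 7]
BINARY_OP - → 15 - 7 = 8. Stack: [8]
STORE_FAST r → r=8. Stack: []
LOAD_FAST_LOAD_FAST m,z → push 7,21. Stack: [7, 21]
BINARY_OP - → 7 - 21 = -14. Stack: [-14]
LOAD_FAST_LOAD_FAST a,a → push 15,15. Stack: [-14, 15, 15]
BINARY_OP % → 15 % 15 = 0. Stack: [-14, 0]
BINARY_OP + → -14 + 0 = -14. Stack: [-14]
STORE_FAST y → y=-14. Stack: []
LOAD_FAST y → push -14. Stack: [-14]
RETURN_VALUE → return -14.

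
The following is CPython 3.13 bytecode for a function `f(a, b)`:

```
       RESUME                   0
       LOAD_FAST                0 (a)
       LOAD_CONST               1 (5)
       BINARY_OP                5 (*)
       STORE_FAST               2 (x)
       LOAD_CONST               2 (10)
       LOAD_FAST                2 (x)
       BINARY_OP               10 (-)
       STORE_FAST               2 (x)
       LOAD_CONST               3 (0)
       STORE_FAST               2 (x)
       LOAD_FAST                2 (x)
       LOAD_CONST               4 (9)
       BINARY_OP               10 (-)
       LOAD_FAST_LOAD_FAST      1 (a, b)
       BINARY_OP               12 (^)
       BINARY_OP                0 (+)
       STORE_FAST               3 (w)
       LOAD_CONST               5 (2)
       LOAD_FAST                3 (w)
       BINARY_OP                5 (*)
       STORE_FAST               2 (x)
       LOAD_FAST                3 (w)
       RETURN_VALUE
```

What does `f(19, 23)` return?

LOAD_FAST a → push 19. Stack: [19]
LOAD_CONST → push 5. Stack: [19, 5]
BINARY_OP * → 19 * 5 = 95. Stack: [95]
STORE_FAST x → x=95. Stack: []
LOAD_CONST → push 10. Stack: [10]
LOAD_FAST x → push 95. Stack: [10, 95]
BINARY_OP - → 10 - 95 = -85. Stack: [-85]
STORE_FAST x → x=-85. Stack: []
LOAD_CONST → push 0. Stack: [0]
STORE_FAST x → x=0. Stack: []
LOAD_FAST x → push 0. Stack: [0]
LOAD_CONST → push 9. Stack: [0, 9]
BINARY_OP - → 0 - 9 = -9. Stack: [-9]
LOAD_FAST_LOAD_FAST a,b → push 19,23. Stack: [-9, 19, 23]
BINARY_OP ^ → 19 ^ 23 = 4. Stack: [-9, 4]
BINARY_OP + → -9 + 4 = -5. Stack: [-5]
STORE_FAST w → w=-5. Stack: []
LOAD_CONST → push 2. Stack: [2]
LOAD_FAST w → push -5. Stack: [2, -5]
BINARY_OP * → 2 * -5 = -10. Stack: [-10]
STORE_FAST x → x=-10. Stack: []
LOAD_FAST w → push -5. Stack: [-5]
RETURN_VALUE → return -5.

-5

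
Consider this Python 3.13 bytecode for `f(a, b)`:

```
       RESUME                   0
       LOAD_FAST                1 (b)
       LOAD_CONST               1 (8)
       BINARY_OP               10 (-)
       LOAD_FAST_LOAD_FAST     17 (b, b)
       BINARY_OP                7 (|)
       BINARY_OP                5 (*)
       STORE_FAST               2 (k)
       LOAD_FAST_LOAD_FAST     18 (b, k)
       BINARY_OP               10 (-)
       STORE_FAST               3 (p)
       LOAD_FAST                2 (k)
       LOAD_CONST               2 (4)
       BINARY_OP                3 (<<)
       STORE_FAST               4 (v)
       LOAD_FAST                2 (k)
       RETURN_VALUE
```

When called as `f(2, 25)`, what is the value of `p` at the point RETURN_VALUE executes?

-400

LOAD_FAST b → push 25. Stack: [25]
LOAD_CONST → push 8. Stack: [25, 8]
BINARY_OP - → 25 - 8 = 17. Stack: [17]
LOAD_FAST_LOAD_FAST b,b → push 25,25. Stack: [17, 25, 25]
BINARY_OP | → 25 | 25 = 25. Stack: [17, 25]
BINARY_OP * → 17 * 25 = 425. Stack: [425]
STORE_FAST k → k=425. Stack: []
LOAD_FAST_LOAD_FAST b,k → push 25,425. Stack: [25, 425]
BINARY_OP - → 25 - 425 = -400. Stack: [-400]
STORE_FAST p → p=-400. Stack: []
LOAD_FAST k → push 425. Stack: [425]
LOAD_CONST → push 4. Stack: [425, 4]
BINARY_OP << → 425 << 4 = 6800. Stack: [6800]
STORE_FAST v → v=6800. Stack: []
LOAD_FAST k → push 425. Stack: [425]
RETURN_VALUE → return 425.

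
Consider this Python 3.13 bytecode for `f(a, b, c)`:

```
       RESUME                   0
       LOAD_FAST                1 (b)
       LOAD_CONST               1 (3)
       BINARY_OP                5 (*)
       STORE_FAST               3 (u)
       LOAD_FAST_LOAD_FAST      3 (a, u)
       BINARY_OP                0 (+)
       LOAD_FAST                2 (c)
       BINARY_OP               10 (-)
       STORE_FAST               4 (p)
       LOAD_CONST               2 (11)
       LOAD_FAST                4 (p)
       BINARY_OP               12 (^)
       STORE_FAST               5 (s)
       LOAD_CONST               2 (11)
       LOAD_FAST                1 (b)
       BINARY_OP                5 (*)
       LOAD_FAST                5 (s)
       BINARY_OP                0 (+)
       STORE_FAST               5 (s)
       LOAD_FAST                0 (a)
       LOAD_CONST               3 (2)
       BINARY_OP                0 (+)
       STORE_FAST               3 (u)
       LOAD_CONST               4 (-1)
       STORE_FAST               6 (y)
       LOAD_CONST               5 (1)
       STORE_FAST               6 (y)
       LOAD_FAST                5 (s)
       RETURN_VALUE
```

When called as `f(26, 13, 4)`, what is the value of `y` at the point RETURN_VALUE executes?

1

LOAD_FAST b → push 13. Stack: [13]
LOAD_CONST → push 3. Stack: [13, 3]
BINARY_OP * → 13 * 3 = 39. Stack: [39]
STORE_FAST u → u=39. Stack: []
LOAD_FAST_LOAD_FAST a,u → push 26,39. Stack: [26, 39]
BINARY_OP + → 26 + 39 = 65. Stack: [65]
LOAD_FAST c → push 4. Stack: [65, 4]
BINARY_OP - → 65 - 4 = 61. Stack: [61]
STORE_FAST p → p=61. Stack: []
LOAD_CONST → push 11. Stack: [11]
LOAD_FAST p → push 61. Stack: [11, 61]
BINARY_OP ^ → 11 ^ 61 = 54. Stack: [54]
STORE_FAST s → s=54. Stack: []
LOAD_CONST → push 11. Stack: [11]
LOAD_FAST b → push 13. Stack: [11, 13]
BINARY_OP * → 11 * 13 = 143. Stack: [143]
LOAD_FAST s → push 54. Stack: [143, 54]
BINARY_OP + → 143 + 54 = 197. Stack: [197]
STORE_FAST s → s=197. Stack: []
LOAD_FAST a → push 26. Stack: [26]
LOAD_CONST → push 2. Stack: [26, 2]
BINARY_OP + → 26 + 2 = 28. Stack: [28]
STORE_FAST u → u=28. Stack: []
LOAD_CONST → push -1. Stack: [-1]
STORE_FAST y → y=-1. Stack: []
LOAD_CONST → push 1. Stack: [1]
STORE_FAST y → y=1. Stack: []
LOAD_FAST s → push 197. Stack: [197]
RETURN_VALUE → return 197.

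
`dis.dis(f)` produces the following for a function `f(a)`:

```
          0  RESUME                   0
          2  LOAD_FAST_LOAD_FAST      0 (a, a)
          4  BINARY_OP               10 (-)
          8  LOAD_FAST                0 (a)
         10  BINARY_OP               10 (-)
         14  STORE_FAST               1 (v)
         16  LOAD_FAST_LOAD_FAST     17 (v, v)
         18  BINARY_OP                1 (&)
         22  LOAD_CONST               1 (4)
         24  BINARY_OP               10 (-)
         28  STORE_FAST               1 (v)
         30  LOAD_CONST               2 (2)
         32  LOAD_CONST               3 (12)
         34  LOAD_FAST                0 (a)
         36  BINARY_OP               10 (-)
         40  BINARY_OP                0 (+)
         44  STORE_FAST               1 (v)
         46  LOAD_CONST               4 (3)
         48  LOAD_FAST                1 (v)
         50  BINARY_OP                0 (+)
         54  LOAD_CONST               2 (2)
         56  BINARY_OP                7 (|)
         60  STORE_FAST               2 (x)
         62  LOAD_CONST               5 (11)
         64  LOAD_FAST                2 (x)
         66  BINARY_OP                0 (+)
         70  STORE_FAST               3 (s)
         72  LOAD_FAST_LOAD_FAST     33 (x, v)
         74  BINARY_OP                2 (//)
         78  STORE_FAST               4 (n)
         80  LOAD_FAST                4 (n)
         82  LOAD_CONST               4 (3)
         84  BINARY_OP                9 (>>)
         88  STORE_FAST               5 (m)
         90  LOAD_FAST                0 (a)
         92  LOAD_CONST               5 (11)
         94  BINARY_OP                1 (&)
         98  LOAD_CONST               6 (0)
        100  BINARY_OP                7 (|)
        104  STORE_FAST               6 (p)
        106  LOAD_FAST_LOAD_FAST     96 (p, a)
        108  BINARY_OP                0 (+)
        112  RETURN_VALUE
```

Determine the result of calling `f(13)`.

LOAD_FAST_LOAD_FAST a,a → push 13,13. Stack: [13, 13]
BINARY_OP - → 13 - 13 = 0. Stack: [0]
LOAD_FAST a → push 13. Stack: [0, 13]
BINARY_OP - → 0 - 13 = -13. Stack: [-13]
STORE_FAST v → v=-13. Stack: []
LOAD_FAST_LOAD_FAST v,v → push -13,-13. Stack: [-13, -13]
BINARY_OP & → -13 & -13 = -13. Stack: [-13]
LOAD_CONST → push 4. Stack: [-13, 4]
BINARY_OP - → -13 - 4 = -17. Stack: [-17]
STORE_FAST v → v=-17. Stack: []
LOAD_CONST → push 2. Stack: [2]
LOAD_CONST → push 12. Stack: [2, 12]
LOAD_FAST a → push 13. Stack: [2, 12, 13]
BINARY_OP - → 12 - 13 = -1. Stack: [2, -1]
BINARY_OP + → 2 + -1 = 1. Stack: [1]
STORE_FAST v → v=1. Stack: []
LOAD_CONST → push 3. Stack: [3]
LOAD_FAST v → push 1. Stack: [3, 1]
BINARY_OP + → 3 + 1 = 4. Stack: [4]
LOAD_CONST → push 2. Stack: [4, 2]
BINARY_OP | → 4 | 2 = 6. Stack: [6]
STORE_FAST x → x=6. Stack: []
LOAD_CONST → push 11. Stack: [11]
LOAD_FAST x → push 6. Stack: [11, 6]
BINARY_OP + → 11 + 6 = 17. Stack: [17]
STORE_FAST s → s=17. Stack: []
LOAD_FAST_LOAD_FAST x,v → push 6,1. Stack: [6, 1]
BINARY_OP // → 6 // 1 = 6. Stack: [6]
STORE_FAST n → n=6. Stack: []
LOAD_FAST n → push 6. Stack: [6]
LOAD_CONST → push 3. Stack: [6, 3]
BINARY_OP >> → 6 >> 3 = 0. Stack: [0]
STORE_FAST m → m=0. Stack: []
LOAD_FAST a → push 13. Stack: [13]
LOAD_CONST → push 11. Stack: [13, 11]
BINARY_OP & → 13 & 11 = 9. Stack: [9]
LOAD_CONST → push 0. Stack: [9, 0]
BINARY_OP | → 9 | 0 = 9. Stack: [9]
STORE_FAST p → p=9. Stack: []
LOAD_FAST_LOAD_FAST p,a → push 9,13. Stack: [9, 13]
BINARY_OP + → 9 + 13 = 22. Stack: [22]
RETURN_VALUE → return 22.

22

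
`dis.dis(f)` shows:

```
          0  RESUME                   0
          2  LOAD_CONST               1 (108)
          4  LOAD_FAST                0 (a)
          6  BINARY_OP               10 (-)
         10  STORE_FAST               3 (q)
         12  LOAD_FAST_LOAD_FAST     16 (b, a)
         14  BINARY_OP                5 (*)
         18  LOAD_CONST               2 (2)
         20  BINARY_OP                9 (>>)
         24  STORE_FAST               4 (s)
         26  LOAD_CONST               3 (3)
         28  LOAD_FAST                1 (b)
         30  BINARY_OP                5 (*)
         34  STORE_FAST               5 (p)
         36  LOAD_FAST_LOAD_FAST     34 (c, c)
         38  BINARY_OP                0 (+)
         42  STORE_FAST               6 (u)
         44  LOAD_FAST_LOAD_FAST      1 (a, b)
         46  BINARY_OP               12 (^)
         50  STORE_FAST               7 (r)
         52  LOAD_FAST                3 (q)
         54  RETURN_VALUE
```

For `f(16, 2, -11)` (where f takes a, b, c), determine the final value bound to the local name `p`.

LOAD_CONST → push 108. Stack: [108]
LOAD_FAST a → push 16. Stack: [108, 16]
BINARY_OP - → 108 - 16 = 92. Stack: [92]
STORE_FAST q → q=92. Stack: []
LOAD_FAST_LOAD_FAST b,a → push 2,16. Stack: [2, 16]
BINARY_OP * → 2 * 16 = 32. Stack: [32]
LOAD_CONST → push 2. Stack: [32, 2]
BINARY_OP >> → 32 >> 2 = 8. Stack: [8]
STORE_FAST s → s=8. Stack: []
LOAD_CONST → push 3. Stack: [3]
LOAD_FAST b → push 2. Stack: [3, 2]
BINARY_OP * → 3 * 2 = 6. Stack: [6]
STORE_FAST p → p=6. Stack: []
LOAD_FAST_LOAD_FAST c,c → push -11,-11. Stack: [-11, -11]
BINARY_OP + → -11 + -11 = -22. Stack: [-22]
STORE_FAST u → u=-22. Stack: []
LOAD_FAST_LOAD_FAST a,b → push 16,2. Stack: [16, 2]
BINARY_OP ^ → 16 ^ 2 = 18. Stack: [18]
STORE_FAST r → r=18. Stack: []
LOAD_FAST q → push 92. Stack: [92]
RETURN_VALUE → return 92.

6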